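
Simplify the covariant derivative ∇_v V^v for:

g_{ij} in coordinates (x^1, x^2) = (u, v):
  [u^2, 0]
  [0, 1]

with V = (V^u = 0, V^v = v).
Non-zero Christoffel symbols:
Γ^u_{u u} = 1/u
∇_v V^v = ∂_v V^v + Γ^v_{v j} V^j
  = (1) + (0)(0) + (0)(v)
  = 1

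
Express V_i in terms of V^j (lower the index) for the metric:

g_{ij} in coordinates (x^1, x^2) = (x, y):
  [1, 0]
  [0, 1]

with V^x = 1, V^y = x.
V_i = g_{ij} V^j:
V_x = (1)(1) + (0)(x) = 1
V_y = (0)(1) + (1)(x) = x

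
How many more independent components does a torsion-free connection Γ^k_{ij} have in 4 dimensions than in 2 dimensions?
Independent components in n dimensions: n × n(n+1)/2 = n^2(n+1)/2.
4D: 4 × 10 = 40
2D: 2 × 3 = 6
Difference = 40 - 6 = 34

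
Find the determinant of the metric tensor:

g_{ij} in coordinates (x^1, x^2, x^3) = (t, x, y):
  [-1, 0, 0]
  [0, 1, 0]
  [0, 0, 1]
Diagonal metric: det(g) = g_{11}·g_{22}·g_{33}
= (-1)·(1)·(1)
det(g) = -1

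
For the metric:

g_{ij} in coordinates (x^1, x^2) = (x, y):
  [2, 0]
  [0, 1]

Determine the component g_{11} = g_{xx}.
With x^1 = x, x^2 = y, g_{11} = g_{xx} is the row-1, column-1 entry of the matrix.
g_{11} = 2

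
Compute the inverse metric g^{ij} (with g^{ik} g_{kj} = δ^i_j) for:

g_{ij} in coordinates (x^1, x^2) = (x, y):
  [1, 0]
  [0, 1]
The metric is diagonal, so g^{ij} is diagonal with entries 1/g_{ii}: diag(1, 1).
g^{ij}:
  [1, 0]
  [0, 1]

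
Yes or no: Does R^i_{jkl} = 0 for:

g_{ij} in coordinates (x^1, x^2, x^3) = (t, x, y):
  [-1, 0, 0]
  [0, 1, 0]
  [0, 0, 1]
All metric components are constant, so every Christoffel symbol vanishes and R^i_{jkl} = 0.
Yes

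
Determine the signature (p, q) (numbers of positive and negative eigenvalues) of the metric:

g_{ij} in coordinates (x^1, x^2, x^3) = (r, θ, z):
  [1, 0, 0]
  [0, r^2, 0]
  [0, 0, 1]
The metric is diagonal, so its eigenvalues are the diagonal entries: 1, r^2, 1 (at a generic point, where coordinate-dependent entries are positive).
3 positive, 0 negative.
(3, 0) - Riemannian (positive definite)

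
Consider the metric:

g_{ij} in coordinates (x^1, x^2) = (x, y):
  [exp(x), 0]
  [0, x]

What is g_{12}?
With x^1 = x, x^2 = y, g_{12} = g_{xy} is the row-1, column-2 entry of the matrix.
g_{12} = 0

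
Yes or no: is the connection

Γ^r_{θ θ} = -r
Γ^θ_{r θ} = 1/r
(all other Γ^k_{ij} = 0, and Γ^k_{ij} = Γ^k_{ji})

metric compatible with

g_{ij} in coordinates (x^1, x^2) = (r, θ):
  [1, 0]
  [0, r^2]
Using ∇_k g_{ij} = ∂_k g_{ij} - Γ^m_{ki} g_{mj} - Γ^m_{kj} g_{im}:
e.g. ∇_r g_{θθ} = (2*r) - (r) - (r) = 0
Every component ∇_k g_{ij} vanishes: the connection is metric compatible.
Yes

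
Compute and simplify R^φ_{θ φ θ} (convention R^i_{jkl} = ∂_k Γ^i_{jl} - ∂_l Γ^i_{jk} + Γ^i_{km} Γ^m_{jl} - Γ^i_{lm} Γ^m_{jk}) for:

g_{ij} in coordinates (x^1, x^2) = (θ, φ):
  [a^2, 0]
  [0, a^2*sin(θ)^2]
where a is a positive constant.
Non-zero Christoffel symbols (Γ^k_{ij} = Γ^k_{ji}):
Γ^θ_{φ φ} = -sin(2*θ)/2
Γ^φ_{θ φ} = 1/tan(θ)
R^φ_{θ φ θ} = ∂_φ Γ^φ_{θ θ} - ∂_θ Γ^φ_{θ φ} + Γ^φ_{φ m} Γ^m_{θ θ} - Γ^φ_{θ m} Γ^m_{θ φ}
  = (0) - (-1/sin(θ)^2) + (0) - (1/tan(θ)^2) = 1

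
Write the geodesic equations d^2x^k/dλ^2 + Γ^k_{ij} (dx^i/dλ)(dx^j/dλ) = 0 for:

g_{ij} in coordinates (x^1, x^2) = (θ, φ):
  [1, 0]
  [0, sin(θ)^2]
Geodesic equation: d^2x^k/dλ^2 + Γ^k_{ij} (dx^i/dλ)(dx^j/dλ) = 0.
Non-zero Christoffel symbols:
Γ^θ_{φ φ} = -sin(2*θ)/2
Γ^φ_{θ φ} = 1/tan(θ)
Substituting (the symmetric pair Γ^k_{ij}, Γ^k_{ji} combines into a factor 2):
d^2θ/dλ^2 - (sin(2*θ)/2) (dφ/dλ)^2 = 0
d^2φ/dλ^2 + (2/tan(θ)) (dθ/dλ)(dφ/dλ) = 0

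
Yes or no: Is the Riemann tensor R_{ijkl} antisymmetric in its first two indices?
R_{ijkl} = -R_{jikl} (follows from metric compatibility).
Yes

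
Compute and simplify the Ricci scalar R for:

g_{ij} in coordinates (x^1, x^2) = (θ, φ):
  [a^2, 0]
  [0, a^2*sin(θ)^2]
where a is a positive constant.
Non-zero Christoffel symbols (Γ^k_{ij} = Γ^k_{ji}):
Γ^θ_{φ φ} = -sin(2*θ)/2
Γ^φ_{θ φ} = 1/tan(θ)
Ricci tensor (R_{ij} = R^k_{ikj}): R_{θθ} = 1, R_{θφ} = 0, R_{φφ} = sin(θ)^2
Inverse metric: g^{θθ} = 1/a^2, g^{φφ} = 1/(a^2*sin(θ)^2)
R = g^{ij} R_{ij} = (1/a^2)(1) + (1/(a^2*sin(θ)^2))(sin(θ)^2) = 2/a^2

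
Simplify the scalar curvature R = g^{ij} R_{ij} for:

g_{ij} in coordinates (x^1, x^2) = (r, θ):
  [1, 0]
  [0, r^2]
Non-zero Christoffel symbols (Γ^k_{ij} = Γ^k_{ji}):
Γ^r_{θ θ} = -r
Γ^θ_{r θ} = 1/r
Ricci tensor (R_{ij} = R^k_{ikj}): R_{rr} = 0, R_{rθ} = 0, R_{θθ} = 0
Inverse metric: g^{rr} = 1, g^{θθ} = 1/r^2
R = g^{ij} R_{ij} = (1)(0) + (1/r^2)(0) = 0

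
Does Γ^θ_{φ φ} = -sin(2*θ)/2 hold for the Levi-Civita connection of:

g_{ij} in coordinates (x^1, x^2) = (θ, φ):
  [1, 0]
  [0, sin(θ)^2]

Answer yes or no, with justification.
Γ^θ_{φ φ} = (1/2) g^{θθ} (∂_φ g_{θφ} + ∂_φ g_{θφ} - ∂_θ g_{φφ}) = (1/2)(1)((0) + (0) - (sin(2*θ))) = -sin(2*θ)/2
This equals the proposed value -sin(2*θ)/2.
Yes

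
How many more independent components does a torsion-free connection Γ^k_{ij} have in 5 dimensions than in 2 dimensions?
Independent components in n dimensions: n × n(n+1)/2 = n^2(n+1)/2.
5D: 5 × 15 = 75
2D: 2 × 3 = 6
Difference = 75 - 6 = 69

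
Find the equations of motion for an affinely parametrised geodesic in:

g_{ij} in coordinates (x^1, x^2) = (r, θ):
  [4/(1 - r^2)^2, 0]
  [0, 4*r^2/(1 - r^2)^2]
Geodesic equation: d^2x^k/dλ^2 + Γ^k_{ij} (dx^i/dλ)(dx^j/dλ) = 0.
Non-zero Christoffel symbols:
Γ^r_{r r} = 2*r/(1 - r^2)
Γ^r_{θ θ} = (r^3 + r)/(r^2 - 1)
Γ^θ_{r θ} = (-r^2 - 1)/(r^3 - r)
Substituting (the symmetric pair Γ^k_{ij}, Γ^k_{ji} combines into a factor 2):
d^2r/dλ^2 + (2*r/(1 - r^2)) (dr/dλ)^2 + ((r^3 + r)/(r^2 - 1)) (dθ/dλ)^2 = 0
d^2θ/dλ^2 + ((-2*r^2 - 2)/(r^3 - r)) (dr/dλ)(dθ/dλ) = 0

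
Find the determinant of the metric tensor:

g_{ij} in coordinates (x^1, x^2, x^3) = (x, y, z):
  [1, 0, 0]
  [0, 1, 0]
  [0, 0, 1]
Diagonal metric: det(g) = g_{11}·g_{22}·g_{33}
= (1)·(1)·(1)
det(g) = 1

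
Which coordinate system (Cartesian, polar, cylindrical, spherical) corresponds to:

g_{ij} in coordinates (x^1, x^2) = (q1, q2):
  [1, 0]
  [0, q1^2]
The line element ds^2 = dq1^2 + q1^2 dq2^2 is dr^2 + r^2 dθ^2 with q1 = r, q2 = θ.
polar coordinates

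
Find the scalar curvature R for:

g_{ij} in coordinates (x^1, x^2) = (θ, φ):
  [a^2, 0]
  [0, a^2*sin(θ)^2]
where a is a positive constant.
Non-zero Christoffel symbols (Γ^k_{ij} = Γ^k_{ji}):
Γ^θ_{φ φ} = -sin(2*θ)/2
Γ^φ_{θ φ} = 1/tan(θ)
Ricci tensor (R_{ij} = R^k_{ikj}): R_{θθ} = 1, R_{θφ} = 0, R_{φφ} = sin(θ)^2
Inverse metric: g^{θθ} = 1/a^2, g^{φφ} = 1/(a^2*sin(θ)^2)
R = g^{ij} R_{ij} = (1/a^2)(1) + (1/(a^2*sin(θ)^2))(sin(θ)^2) = 2/a^2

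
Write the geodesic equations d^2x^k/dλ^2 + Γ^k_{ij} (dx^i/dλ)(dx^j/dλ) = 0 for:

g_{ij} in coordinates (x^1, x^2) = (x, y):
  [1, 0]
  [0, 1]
Geodesic equation: d^2x^k/dλ^2 + Γ^k_{ij} (dx^i/dλ)(dx^j/dλ) = 0.
All Christoffel symbols vanish, so the geodesics are straight lines:
d^2x/dλ^2 = 0
d^2y/dλ^2 = 0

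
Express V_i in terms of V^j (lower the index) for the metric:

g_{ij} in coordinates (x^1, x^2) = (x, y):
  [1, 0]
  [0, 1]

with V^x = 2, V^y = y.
V_i = g_{ij} V^j:
V_x = (1)(2) + (0)(y) = 2
V_y = (0)(2) + (1)(y) = y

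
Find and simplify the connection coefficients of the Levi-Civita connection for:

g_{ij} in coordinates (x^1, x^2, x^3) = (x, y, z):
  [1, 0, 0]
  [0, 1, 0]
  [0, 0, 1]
Using Γ^k_{ij} = (1/2) g^{km} (∂_i g_{mj} + ∂_j g_{mi} - ∂_m g_{ij}); the metric is diagonal, so only the m = k term contributes.
Every metric component is constant, so all ∂_m g_{ij} = 0 and every Christoffel symbol vanishes.
All Christoffel symbols are zero.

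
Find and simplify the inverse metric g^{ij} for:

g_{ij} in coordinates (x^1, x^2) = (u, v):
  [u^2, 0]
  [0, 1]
The metric is diagonal, so g^{ij} is diagonal with entries 1/g_{ii}: diag(1/(u^2), 1).
g^{ij}:
  [1/u^2, 0]
  [0, 1]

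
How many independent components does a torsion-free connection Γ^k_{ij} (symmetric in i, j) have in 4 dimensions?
Γ^k_{ij} has n choices for the upper index and n(n+1)/2 independent symmetric lower index pairs.
Total = 4 × 4×5/2 = 4 × 10 = 40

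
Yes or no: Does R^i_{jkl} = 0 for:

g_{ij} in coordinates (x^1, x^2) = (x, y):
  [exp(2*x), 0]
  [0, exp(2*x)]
Non-zero Christoffel symbols:
Γ^x_{x x} = 1
Γ^x_{y y} = -1
Γ^y_{x y} = 1
Ricci tensor: R_{xx} = 0, R_{xy} = 0, R_{yy} = 0
All R_{ij} vanish; in 2 dimensions the Riemann tensor is fully determined by the Ricci tensor, so R^i_{jkl} = 0: the metric is flat (curvilinear coordinates on flat space).
Yes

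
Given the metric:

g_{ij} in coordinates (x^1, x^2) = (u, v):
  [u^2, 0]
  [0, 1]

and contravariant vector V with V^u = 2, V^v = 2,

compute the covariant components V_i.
V_i = g_{ij} V^j:
V_u = (u^2)(2) + (0)(2) = 2*u^2
V_v = (0)(2) + (1)(2) = 2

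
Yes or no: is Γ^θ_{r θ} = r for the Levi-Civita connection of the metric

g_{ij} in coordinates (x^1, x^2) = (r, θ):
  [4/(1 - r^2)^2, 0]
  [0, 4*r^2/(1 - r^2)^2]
Γ^θ_{r θ} = (1/2) g^{θθ} (∂_r g_{θθ} + ∂_θ g_{θr} - ∂_θ g_{rθ}) = (1/2)((1 - r^2)^2/(4*r^2))((-8*(r^3 + r)/(r^2 - 1)^3) + (0) - (0)) = (-r^2 - 1)/(r^3 - r)
This differs from the proposed value r.
No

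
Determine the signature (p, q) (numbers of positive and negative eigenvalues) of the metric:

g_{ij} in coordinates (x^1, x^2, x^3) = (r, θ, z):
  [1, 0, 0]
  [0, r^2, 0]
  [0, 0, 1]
The metric is diagonal, so its eigenvalues are the diagonal entries: 1, r^2, 1 (at a generic point, where coordinate-dependent entries are positive).
3 positive, 0 negative.
(3, 0) - Riemannian (positive definite)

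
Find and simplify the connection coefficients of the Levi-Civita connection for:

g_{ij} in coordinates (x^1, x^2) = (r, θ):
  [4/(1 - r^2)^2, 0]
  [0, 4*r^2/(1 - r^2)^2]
Using Γ^k_{ij} = (1/2) g^{km} (∂_i g_{mj} + ∂_j g_{mi} - ∂_m g_{ij}); the metric is diagonal, so only the m = k term contributes.
Non-zero symbols (using the symmetry Γ^k_{ij} = Γ^k_{ji}):
Γ^r_{r r} = (1/2) g^{rr} (∂_r g_{rr} + ∂_r g_{rr} - ∂_r g_{rr}) = (1/2)((1 - r^2)^2/4)((16*r/(1 - r^2)^3) + (16*r/(1 - r^2)^3) - (16*r/(1 - r^2)^3)) = 2*r/(1 - r^2)
Γ^r_{θ θ} = (1/2) g^{rr} (∂_θ g_{rθ} + ∂_θ g_{rθ} - ∂_r g_{θθ}) = (1/2)((1 - r^2)^2/4)((0) + (0) - (-8*(r^3 + r)/(r^2 - 1)^3)) = (r^3 + r)/(r^2 - 1)
Γ^θ_{r θ} = (1/2) g^{θθ} (∂_r g_{θθ} + ∂_θ g_{θr} - ∂_θ g_{rθ}) = (1/2)((1 - r^2)^2/(4*r^2))((-8*(r^3 + r)/(r^2 - 1)^3) + (0) - (0)) = (-r^2 - 1)/(r^3 - r)
All other Christoffel symbols are zero.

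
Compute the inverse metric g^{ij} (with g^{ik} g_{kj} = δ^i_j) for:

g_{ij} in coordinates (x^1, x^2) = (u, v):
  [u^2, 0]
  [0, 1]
The metric is diagonal, so g^{ij} is diagonal with entries 1/g_{ii}: diag(1/(u^2), 1).
g^{ij}:
  [1/u^2, 0]
  [0, 1]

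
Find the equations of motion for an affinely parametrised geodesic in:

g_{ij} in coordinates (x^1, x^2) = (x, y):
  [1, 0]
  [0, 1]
Geodesic equation: d^2x^k/dλ^2 + Γ^k_{ij} (dx^i/dλ)(dx^j/dλ) = 0.
All Christoffel symbols vanish, so the geodesics are straight lines:
d^2x/dλ^2 = 0
d^2y/dλ^2 = 0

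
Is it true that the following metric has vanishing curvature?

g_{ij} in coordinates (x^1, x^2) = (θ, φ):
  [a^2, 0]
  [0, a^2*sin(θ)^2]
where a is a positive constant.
Non-zero Christoffel symbols:
Γ^θ_{φ φ} = -sin(2*θ)/2
Γ^φ_{θ φ} = 1/tan(θ)
Ricci tensor: R_{θθ} = 1, R_{θφ} = 0, R_{φφ} = sin(θ)^2
The Ricci tensor is non-zero, so the Riemann tensor is non-zero: not flat.
No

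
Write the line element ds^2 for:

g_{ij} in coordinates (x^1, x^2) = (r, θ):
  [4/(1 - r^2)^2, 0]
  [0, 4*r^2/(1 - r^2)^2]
ds^2 = g_{ij} dx^i dx^j; only the non-zero components contribute.
ds^2 = (4/(1 - r^2)^2) dr^2 + (4*r^2/(1 - r^2)^2) dθ^2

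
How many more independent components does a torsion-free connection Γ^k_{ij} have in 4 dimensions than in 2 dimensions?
Independent components in n dimensions: n × n(n+1)/2 = n^2(n+1)/2.
4D: 4 × 10 = 40
2D: 2 × 3 = 6
Difference = 40 - 6 = 34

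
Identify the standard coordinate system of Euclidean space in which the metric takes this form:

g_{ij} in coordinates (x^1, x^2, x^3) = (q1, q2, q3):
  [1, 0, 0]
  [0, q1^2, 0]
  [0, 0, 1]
The line element ds^2 = dq1^2 + q1^2 dq2^2 + dq3^2 is dr^2 + r^2 dθ^2 + dz^2 with q1 = r, q2 = θ, q3 = z.
cylindrical coordinates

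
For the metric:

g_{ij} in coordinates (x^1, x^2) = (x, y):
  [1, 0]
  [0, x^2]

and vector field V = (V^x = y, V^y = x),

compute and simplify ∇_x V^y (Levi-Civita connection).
Non-zero Christoffel symbols:
Γ^x_{y y} = -x
Γ^y_{x y} = 1/x
∇_x V^y = ∂_x V^y + Γ^y_{x j} V^j
  = (1) + (0)(y) + (1/x)(x)
  = 2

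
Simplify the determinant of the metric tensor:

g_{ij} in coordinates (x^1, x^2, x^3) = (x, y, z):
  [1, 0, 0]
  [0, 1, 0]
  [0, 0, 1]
Diagonal metric: det(g) = g_{11}·g_{22}·g_{33}
= (1)·(1)·(1)
det(g) = 1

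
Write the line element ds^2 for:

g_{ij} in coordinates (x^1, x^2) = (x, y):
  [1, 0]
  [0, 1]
ds^2 = g_{ij} dx^i dx^j; only the non-zero components contribute.
ds^2 = dx^2 + dy^2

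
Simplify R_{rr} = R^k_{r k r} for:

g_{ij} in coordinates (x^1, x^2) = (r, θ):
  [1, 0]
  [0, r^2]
Non-zero Christoffel symbols (Γ^k_{ij} = Γ^k_{ji}):
Γ^r_{θ θ} = -r
Γ^θ_{r θ} = 1/r
R^r_{r r r} = 0 (a repeated index in an antisymmetric pair)
R^θ_{r θ r} = ∂_θ Γ^θ_{r r} - ∂_r Γ^θ_{r θ} + Γ^θ_{θ m} Γ^m_{r r} - Γ^θ_{r m} Γ^m_{r θ}
  = (0) - (-1/r^2) + (0) - (1/r^2) = 0
R_{rr} = R^r_{r r r} + R^θ_{r θ r} = (0) + (0) = 0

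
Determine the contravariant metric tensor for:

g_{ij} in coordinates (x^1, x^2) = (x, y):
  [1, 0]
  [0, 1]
The metric is diagonal, so g^{ij} is diagonal with entries 1/g_{ii}: diag(1, 1).
g^{ij}:
  [1, 0]
  [0, 1]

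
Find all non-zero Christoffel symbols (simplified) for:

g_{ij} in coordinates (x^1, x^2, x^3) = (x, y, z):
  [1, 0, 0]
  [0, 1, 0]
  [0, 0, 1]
Using Γ^k_{ij} = (1/2) g^{km} (∂_i g_{mj} + ∂_j g_{mi} - ∂_m g_{ij}); the metric is diagonal, so only the m = k term contributes.
Every metric component is constant, so all ∂_m g_{ij} = 0 and every Christoffel symbol vanishes.
All Christoffel symbols are zero.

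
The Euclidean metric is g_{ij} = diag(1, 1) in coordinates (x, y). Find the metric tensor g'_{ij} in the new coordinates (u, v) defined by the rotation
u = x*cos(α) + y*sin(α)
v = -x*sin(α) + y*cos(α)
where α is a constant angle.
Invert the transformation: x = u*cos(α) - v*sin(α), y = u*sin(α) + v*cos(α)
g'_{ij} = (∂x^k/∂x'^i)(∂x^l/∂x'^j) g_{kl}; with g_{kl} = δ_{kl} this is Σ_k (∂x^k/∂x'^i)(∂x^k/∂x'^j).
Jacobian: ∂x/∂u = cos(α), ∂x/∂v = -sin(α), ∂y/∂u = sin(α), ∂y/∂v = cos(α)
g'_{uu} = (cos(α))(cos(α)) + (sin(α))(sin(α)) = 1
g'_{uv} = (cos(α))(-sin(α)) + (sin(α))(cos(α)) = 0
g'_{vv} = (-sin(α))(-sin(α)) + (cos(α))(cos(α)) = 1
g'_{ij} = diag(1, 1)
The Euclidean metric is invariant under rotations.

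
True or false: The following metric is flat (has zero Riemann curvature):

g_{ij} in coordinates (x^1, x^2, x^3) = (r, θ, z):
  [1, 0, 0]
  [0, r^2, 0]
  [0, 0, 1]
Non-zero Christoffel symbols:
Γ^r_{θ θ} = -r
Γ^θ_{r θ} = 1/r
Ricci tensor: R_{rr} = 0, R_{rθ} = 0, R_{rz} = 0, R_{θθ} = 0, R_{θz} = 0, R_{zz} = 0
All R_{ij} vanish; in 3 dimensions the Riemann tensor is fully determined by the Ricci tensor, so R^i_{jkl} = 0: the metric is flat (curvilinear coordinates on flat space).
True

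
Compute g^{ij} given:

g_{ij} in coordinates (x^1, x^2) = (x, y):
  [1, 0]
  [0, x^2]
The metric is diagonal, so g^{ij} is diagonal with entries 1/g_{ii}: diag(1, 1/(x^2)).
g^{ij}:
  [1, 0]
  [0, 1/x^2]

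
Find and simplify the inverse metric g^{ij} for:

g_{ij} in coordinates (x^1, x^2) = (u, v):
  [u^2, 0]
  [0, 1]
The metric is diagonal, so g^{ij} is diagonal with entries 1/g_{ii}: diag(1/(u^2), 1).
g^{ij}:
  [1/u^2, 0]
  [0, 1]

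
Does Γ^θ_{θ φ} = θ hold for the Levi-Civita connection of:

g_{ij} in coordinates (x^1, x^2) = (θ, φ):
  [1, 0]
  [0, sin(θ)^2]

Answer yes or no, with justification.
Γ^θ_{θ φ} = (1/2) g^{θθ} (∂_θ g_{θφ} + ∂_φ g_{θθ} - ∂_θ g_{θφ}) = (1/2)(1)((0) + (0) - (0)) = 0
This differs from the proposed value θ.
No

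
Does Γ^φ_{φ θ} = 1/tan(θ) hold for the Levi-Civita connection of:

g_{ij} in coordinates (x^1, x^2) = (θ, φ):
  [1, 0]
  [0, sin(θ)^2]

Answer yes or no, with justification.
Γ^φ_{φ θ} = (1/2) g^{φφ} (∂_φ g_{φθ} + ∂_θ g_{φφ} - ∂_φ g_{φθ}) = (1/2)(1/sin(θ)^2)((0) + (sin(2*θ)) - (0)) = 1/tan(θ)
This equals the proposed value 1/tan(θ).
Yes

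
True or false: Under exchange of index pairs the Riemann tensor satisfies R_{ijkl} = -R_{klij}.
The pair-exchange symmetry has a plus sign: R_{ijkl} = +R_{klij}.
False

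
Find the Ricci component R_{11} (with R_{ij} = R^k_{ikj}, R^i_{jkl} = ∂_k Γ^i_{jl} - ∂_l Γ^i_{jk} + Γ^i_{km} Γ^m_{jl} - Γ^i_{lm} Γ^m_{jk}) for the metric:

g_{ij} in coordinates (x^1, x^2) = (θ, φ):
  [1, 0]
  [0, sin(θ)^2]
Non-zero Christoffel symbols (Γ^k_{ij} = Γ^k_{ji}):
Γ^θ_{φ φ} = -sin(2*θ)/2
Γ^φ_{θ φ} = 1/tan(θ)
R^θ_{θ θ θ} = 0 (a repeated index in an antisymmetric pair)
R^φ_{θ φ θ} = ∂_φ Γ^φ_{θ θ} - ∂_θ Γ^φ_{θ φ} + Γ^φ_{φ m} Γ^m_{θ θ} - Γ^φ_{θ m} Γ^m_{θ φ}
  = (0) - (-1/sin(θ)^2) + (0) - (1/tan(θ)^2) = 1
R_{θθ} = R^θ_{θ θ θ} + R^φ_{θ φ θ} = (0) + (1) = 1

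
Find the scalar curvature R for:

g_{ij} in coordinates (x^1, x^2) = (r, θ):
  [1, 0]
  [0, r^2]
Non-zero Christoffel symbols (Γ^k_{ij} = Γ^k_{ji}):
Γ^r_{θ θ} = -r
Γ^θ_{r θ} = 1/r
Ricci tensor (R_{ij} = R^k_{ikj}): R_{rr} = 0, R_{rθ} = 0, R_{θθ} = 0
Inverse metric: g^{rr} = 1, g^{θθ} = 1/r^2
R = g^{ij} R_{ij} = (1)(0) + (1/r^2)(0) = 0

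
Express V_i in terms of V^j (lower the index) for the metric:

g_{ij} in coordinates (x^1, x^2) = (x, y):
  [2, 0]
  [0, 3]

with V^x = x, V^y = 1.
V_i = g_{ij} V^j:
V_x = (2)(x) + (0)(1) = 2*x
V_y = (0)(x) + (3)(1) = 3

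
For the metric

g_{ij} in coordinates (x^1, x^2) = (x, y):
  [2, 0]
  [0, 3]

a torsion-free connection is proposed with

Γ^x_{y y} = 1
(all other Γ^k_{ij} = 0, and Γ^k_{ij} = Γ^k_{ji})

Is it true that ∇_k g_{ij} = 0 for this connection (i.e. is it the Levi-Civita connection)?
Using ∇_k g_{ij} = ∂_k g_{ij} - Γ^m_{ki} g_{mj} - Γ^m_{kj} g_{im}:
∇_y g_{xy} = (0) - (0) - (2) = -2 ≠ 0
So the connection is not metric compatible (it is not the Levi-Civita connection).
No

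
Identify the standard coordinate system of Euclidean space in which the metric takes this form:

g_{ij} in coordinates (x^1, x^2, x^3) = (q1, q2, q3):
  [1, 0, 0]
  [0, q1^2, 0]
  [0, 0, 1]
The line element ds^2 = dq1^2 + q1^2 dq2^2 + dq3^2 is dr^2 + r^2 dθ^2 + dz^2 with q1 = r, q2 = θ, q3 = z.
cylindrical coordinates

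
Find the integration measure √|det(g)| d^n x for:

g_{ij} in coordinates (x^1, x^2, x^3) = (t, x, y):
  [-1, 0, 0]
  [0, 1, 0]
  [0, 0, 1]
det(g) = -1
√|det(g)| = 1
Volume element: dV = 1 dt dx dy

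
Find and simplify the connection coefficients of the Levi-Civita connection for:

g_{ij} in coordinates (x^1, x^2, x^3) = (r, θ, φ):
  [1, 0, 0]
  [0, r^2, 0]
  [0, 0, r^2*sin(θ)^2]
Using Γ^k_{ij} = (1/2) g^{km} (∂_i g_{mj} + ∂_j g_{mi} - ∂_m g_{ij}); the metric is diagonal, so only the m = k term contributes.
Non-zero symbols (using the symmetry Γ^k_{ij} = Γ^k_{ji}):
Γ^r_{θ θ} = (1/2) g^{rr} (∂_θ g_{rθ} + ∂_θ g_{rθ} - ∂_r g_{θθ}) = (1/2)(1)((0) + (0) - (2*r)) = -r
Γ^r_{φ φ} = (1/2) g^{rr} (∂_φ g_{rφ} + ∂_φ g_{rφ} - ∂_r g_{φφ}) = (1/2)(1)((0) + (0) - (2*r*sin(θ)^2)) = -r*sin(θ)^2
Γ^θ_{r θ} = (1/2) g^{θθ} (∂_r g_{θθ} + ∂_θ g_{θr} - ∂_θ g_{rθ}) = (1/2)(1/r^2)((2*r) + (0) - (0)) = 1/r
Γ^θ_{φ φ} = (1/2) g^{θθ} (∂_φ g_{θφ} + ∂_φ g_{θφ} - ∂_θ g_{φφ}) = (1/2)(1/r^2)((0) + (0) - (r^2*sin(2*θ))) = -sin(2*θ)/2
Γ^φ_{r φ} = (1/2) g^{φφ} (∂_r g_{φφ} + ∂_φ g_{φr} - ∂_φ g_{rφ}) = (1/2)(1/(r^2*sin(θ)^2))((2*r*sin(θ)^2) + (0) - (0)) = 1/r
Γ^φ_{θ φ} = (1/2) g^{φφ} (∂_θ g_{φφ} + ∂_φ g_{φθ} - ∂_φ g_{θφ}) = (1/2)(1/(r^2*sin(θ)^2))((r^2*sin(2*θ)) + (0) - (0)) = 1/tan(θ)
All other Christoffel symbols are zero.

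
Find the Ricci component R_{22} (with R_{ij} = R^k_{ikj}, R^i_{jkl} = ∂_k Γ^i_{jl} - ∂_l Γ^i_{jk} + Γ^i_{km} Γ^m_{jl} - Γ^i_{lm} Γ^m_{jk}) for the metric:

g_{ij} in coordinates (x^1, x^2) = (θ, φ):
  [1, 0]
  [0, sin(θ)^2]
Non-zero Christoffel symbols (Γ^k_{ij} = Γ^k_{ji}):
Γ^θ_{φ φ} = -sin(2*θ)/2
Γ^φ_{θ φ} = 1/tan(θ)
R^θ_{φ θ φ} = ∂_θ Γ^θ_{φ φ} - ∂_φ Γ^θ_{φ θ} + Γ^θ_{θ m} Γ^m_{φ φ} - Γ^θ_{φ m} Γ^m_{φ θ}
  = (-cos(2*θ)) - (0) + (0) - (-cos(θ)^2) = sin(θ)^2
R^φ_{φ φ φ} = 0 (a repeated index in an antisymmetric pair)
R_{φφ} = R^θ_{φ θ φ} + R^φ_{φ φ φ} = (sin(θ)^2) + (0) = sin(θ)^2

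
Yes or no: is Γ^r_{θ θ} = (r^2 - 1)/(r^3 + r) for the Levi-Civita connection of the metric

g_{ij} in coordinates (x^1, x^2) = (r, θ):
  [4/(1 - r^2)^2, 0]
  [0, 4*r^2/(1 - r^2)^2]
Γ^r_{θ θ} = (1/2) g^{rr} (∂_θ g_{rθ} + ∂_θ g_{rθ} - ∂_r g_{θθ}) = (1/2)((1 - r^2)^2/4)((0) + (0) - (-8*(r^3 + r)/(r^2 - 1)^3)) = (r^3 + r)/(r^2 - 1)
This differs from the proposed value (r^2 - 1)/(r^3 + r).
No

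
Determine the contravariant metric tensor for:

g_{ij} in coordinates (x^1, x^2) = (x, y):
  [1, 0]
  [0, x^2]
The metric is diagonal, so g^{ij} is diagonal with entries 1/g_{ii}: diag(1, 1/(x^2)).
g^{ij}:
  [1, 0]
  [0, 1/x^2]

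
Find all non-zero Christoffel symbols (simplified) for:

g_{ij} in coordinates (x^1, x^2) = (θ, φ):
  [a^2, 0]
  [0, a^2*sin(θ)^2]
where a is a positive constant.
Using Γ^k_{ij} = (1/2) g^{km} (∂_i g_{mj} + ∂_j g_{mi} - ∂_m g_{ij}); the metric is diagonal, so only the m = k term contributes.
Non-zero symbols (using the symmetry Γ^k_{ij} = Γ^k_{ji}):
Γ^θ_{φ φ} = (1/2) g^{θθ} (∂_φ g_{θφ} + ∂_φ g_{θφ} - ∂_θ g_{φφ}) = (1/2)(1/a^2)((0) + (0) - (a^2*sin(2*θ))) = -sin(2*θ)/2
Γ^φ_{θ φ} = (1/2) g^{φφ} (∂_θ g_{φφ} + ∂_φ g_{φθ} - ∂_φ g_{θφ}) = (1/2)(1/(a^2*sin(θ)^2))((a^2*sin(2*θ)) + (0) - (0)) = 1/tan(θ)
All other Christoffel symbols are zero.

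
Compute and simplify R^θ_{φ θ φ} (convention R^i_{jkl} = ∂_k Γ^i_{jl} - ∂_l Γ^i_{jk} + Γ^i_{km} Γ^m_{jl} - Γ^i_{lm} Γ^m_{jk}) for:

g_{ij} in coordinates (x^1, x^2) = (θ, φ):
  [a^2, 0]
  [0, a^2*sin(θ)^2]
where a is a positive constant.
Non-zero Christoffel symbols (Γ^k_{ij} = Γ^k_{ji}):
Γ^θ_{φ φ} = -sin(2*θ)/2
Γ^φ_{θ φ} = 1/tan(θ)
R^θ_{φ θ φ} = ∂_θ Γ^θ_{φ φ} - ∂_φ Γ^θ_{φ θ} + Γ^θ_{θ m} Γ^m_{φ φ} - Γ^θ_{φ m} Γ^m_{φ θ}
  = (-cos(2*θ)) - (0) + (0) - (-cos(θ)^2) = sin(θ)^2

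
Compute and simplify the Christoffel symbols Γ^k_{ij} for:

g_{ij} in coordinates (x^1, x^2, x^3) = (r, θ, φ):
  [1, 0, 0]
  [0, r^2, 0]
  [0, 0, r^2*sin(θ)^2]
Using Γ^k_{ij} = (1/2) g^{km} (∂_i g_{mj} + ∂_j g_{mi} - ∂_m g_{ij}); the metric is diagonal, so only the m = k term contributes.
Non-zero symbols (using the symmetry Γ^k_{ij} = Γ^k_{ji}):
Γ^r_{θ θ} = (1/2) g^{rr} (∂_θ g_{rθ} + ∂_θ g_{rθ} - ∂_r g_{θθ}) = (1/2)(1)((0) + (0) - (2*r)) = -r
Γ^r_{φ φ} = (1/2) g^{rr} (∂_φ g_{rφ} + ∂_φ g_{rφ} - ∂_r g_{φφ}) = (1/2)(1)((0) + (0) - (2*r*sin(θ)^2)) = -r*sin(θ)^2
Γ^θ_{r θ} = (1/2) g^{θθ} (∂_r g_{θθ} + ∂_θ g_{θr} - ∂_θ g_{rθ}) = (1/2)(1/r^2)((2*r) + (0) - (0)) = 1/r
Γ^θ_{φ φ} = (1/2) g^{θθ} (∂_φ g_{θφ} + ∂_φ g_{θφ} - ∂_θ g_{φφ}) = (1/2)(1/r^2)((0) + (0) - (r^2*sin(2*θ))) = -sin(2*θ)/2
Γ^φ_{r φ} = (1/2) g^{φφ} (∂_r g_{φφ} + ∂_φ g_{φr} - ∂_φ g_{rφ}) = (1/2)(1/(r^2*sin(θ)^2))((2*r*sin(θ)^2) + (0) - (0)) = 1/r
Γ^φ_{θ φ} = (1/2) g^{φφ} (∂_θ g_{φφ} + ∂_φ g_{φθ} - ∂_φ g_{θφ}) = (1/2)(1/(r^2*sin(θ)^2))((r^2*sin(2*θ)) + (0) - (0)) = 1/tan(θ)
All other Christoffel symbols are zero.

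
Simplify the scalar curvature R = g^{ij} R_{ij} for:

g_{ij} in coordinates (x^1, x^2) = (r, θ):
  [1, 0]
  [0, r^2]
Non-zero Christoffel symbols (Γ^k_{ij} = Γ^k_{ji}):
Γ^r_{θ θ} = -r
Γ^θ_{r θ} = 1/r
Ricci tensor (R_{ij} = R^k_{ikj}): R_{rr} = 0, R_{rθ} = 0, R_{θθ} = 0
Inverse metric: g^{rr} = 1, g^{θθ} = 1/r^2
R = g^{ij} R_{ij} = (1)(0) + (1/r^2)(0) = 0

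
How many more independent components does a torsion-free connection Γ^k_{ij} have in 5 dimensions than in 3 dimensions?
Independent components in n dimensions: n × n(n+1)/2 = n^2(n+1)/2.
5D: 5 × 15 = 75
3D: 3 × 6 = 18
Difference = 75 - 18 = 57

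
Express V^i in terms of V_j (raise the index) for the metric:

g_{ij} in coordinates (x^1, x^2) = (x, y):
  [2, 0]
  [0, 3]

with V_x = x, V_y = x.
Inverse metric (diagonal): g^{xx} = 1/2, g^{yy} = 1/3
V^i = g^{ij} V_j:
V^x = (1/2)(x) + (0)(x) = x/2
V^y = (0)(x) + (1/3)(x) = x/3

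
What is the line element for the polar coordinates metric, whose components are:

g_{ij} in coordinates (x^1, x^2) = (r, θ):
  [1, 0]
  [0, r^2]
ds^2 = g_{ij} dx^i dx^j; only the non-zero components contribute.
ds^2 = dr^2 + r^2 dθ^2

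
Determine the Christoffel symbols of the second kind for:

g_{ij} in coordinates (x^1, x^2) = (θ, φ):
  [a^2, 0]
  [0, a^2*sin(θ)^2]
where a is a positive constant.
Using Γ^k_{ij} = (1/2) g^{km} (∂_i g_{mj} + ∂_j g_{mi} - ∂_m g_{ij}); the metric is diagonal, so only the m = k term contributes.
Non-zero symbols (using the symmetry Γ^k_{ij} = Γ^k_{ji}):
Γ^θ_{φ φ} = (1/2) g^{θθ} (∂_φ g_{θφ} + ∂_φ g_{θφ} - ∂_θ g_{φφ}) = (1/2)(1/a^2)((0) + (0) - (a^2*sin(2*θ))) = -sin(2*θ)/2
Γ^φ_{θ φ} = (1/2) g^{φφ} (∂_θ g_{φφ} + ∂_φ g_{φθ} - ∂_φ g_{θφ}) = (1/2)(1/(a^2*sin(θ)^2))((a^2*sin(2*θ)) + (0) - (0)) = 1/tan(θ)
All other Christoffel symbols are zero.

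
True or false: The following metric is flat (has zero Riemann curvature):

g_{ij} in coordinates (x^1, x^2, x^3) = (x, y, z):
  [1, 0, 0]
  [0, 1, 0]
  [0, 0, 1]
All metric components are constant, so every Christoffel symbol vanishes and R^i_{jkl} = 0.
True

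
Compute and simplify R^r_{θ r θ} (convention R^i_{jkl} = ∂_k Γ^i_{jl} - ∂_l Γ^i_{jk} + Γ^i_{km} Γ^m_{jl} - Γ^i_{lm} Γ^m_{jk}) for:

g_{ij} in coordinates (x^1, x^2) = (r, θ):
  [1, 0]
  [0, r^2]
Non-zero Christoffel symbols (Γ^k_{ij} = Γ^k_{ji}):
Γ^r_{θ θ} = -r
Γ^θ_{r θ} = 1/r
R^r_{θ r θ} = ∂_r Γ^r_{θ θ} - ∂_θ Γ^r_{θ r} + Γ^r_{r m} Γ^m_{θ θ} - Γ^r_{θ m} Γ^m_{θ r}
  = (-1) - (0) + (0) - (-1) = 0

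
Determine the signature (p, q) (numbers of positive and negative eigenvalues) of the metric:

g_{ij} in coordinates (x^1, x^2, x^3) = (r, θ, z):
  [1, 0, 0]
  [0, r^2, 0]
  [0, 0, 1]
The metric is diagonal, so its eigenvalues are the diagonal entries: 1, r^2, 1 (at a generic point, where coordinate-dependent entries are positive).
3 positive, 0 negative.
(3, 0) - Riemannian (positive definite)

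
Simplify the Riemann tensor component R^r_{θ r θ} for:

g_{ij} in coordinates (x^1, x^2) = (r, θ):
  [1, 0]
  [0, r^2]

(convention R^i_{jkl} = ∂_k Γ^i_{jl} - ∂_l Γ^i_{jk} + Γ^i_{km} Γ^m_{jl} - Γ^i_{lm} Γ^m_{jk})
Non-zero Christoffel symbols (Γ^k_{ij} = Γ^k_{ji}):
Γ^r_{θ θ} = -r
Γ^θ_{r θ} = 1/r
R^r_{θ r θ} = ∂_r Γ^r_{θ θ} - ∂_θ Γ^r_{θ r} + Γ^r_{r m} Γ^m_{θ θ} - Γ^r_{θ m} Γ^m_{θ r}
  = (-1) - (0) + (0) - (-1) = 0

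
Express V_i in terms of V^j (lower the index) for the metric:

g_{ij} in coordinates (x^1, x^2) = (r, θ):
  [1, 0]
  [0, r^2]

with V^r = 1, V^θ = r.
V_i = g_{ij} V^j:
V_r = (1)(1) + (0)(r) = 1
V_θ = (0)(1) + (r^2)(r) = r^3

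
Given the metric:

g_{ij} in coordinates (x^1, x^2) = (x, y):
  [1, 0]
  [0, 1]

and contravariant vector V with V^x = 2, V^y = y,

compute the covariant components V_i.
V_i = g_{ij} V^j:
V_x = (1)(2) + (0)(y) = 2
V_y = (0)(2) + (1)(y) = y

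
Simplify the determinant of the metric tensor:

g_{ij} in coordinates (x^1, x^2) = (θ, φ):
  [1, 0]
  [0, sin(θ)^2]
For a 2×2 metric: det(g) = g_{11}·g_{22} - g_{12}·g_{21}
= (1)·(sin(θ)^2) - (0)·(0)
= sin(θ)^2 - 0
det(g) = sin(θ)^2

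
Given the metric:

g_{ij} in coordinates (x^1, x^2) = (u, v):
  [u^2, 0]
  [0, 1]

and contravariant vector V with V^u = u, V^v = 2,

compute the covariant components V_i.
V_i = g_{ij} V^j:
V_u = (u^2)(u) + (0)(2) = u^3
V_v = (0)(u) + (1)(2) = 2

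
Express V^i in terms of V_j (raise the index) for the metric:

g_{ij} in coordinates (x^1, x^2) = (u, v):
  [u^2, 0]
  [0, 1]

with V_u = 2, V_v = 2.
Inverse metric (diagonal): g^{uu} = 1/u^2, g^{vv} = 1
V^i = g^{ij} V_j:
V^u = (1/u^2)(2) + (0)(2) = 2/u^2
V^v = (0)(2) + (1)(2) = 2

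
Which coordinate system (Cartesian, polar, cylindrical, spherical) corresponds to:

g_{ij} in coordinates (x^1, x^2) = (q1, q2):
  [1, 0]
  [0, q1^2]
The line element ds^2 = dq1^2 + q1^2 dq2^2 is dr^2 + r^2 dθ^2 with q1 = r, q2 = θ.
polar coordinates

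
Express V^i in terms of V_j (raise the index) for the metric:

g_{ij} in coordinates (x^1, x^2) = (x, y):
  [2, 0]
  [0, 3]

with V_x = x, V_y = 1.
Inverse metric (diagonal): g^{xx} = 1/2, g^{yy} = 1/3
V^i = g^{ij} V_j:
V^x = (1/2)(x) + (0)(1) = x/2
V^y = (0)(x) + (1/3)(1) = 1/3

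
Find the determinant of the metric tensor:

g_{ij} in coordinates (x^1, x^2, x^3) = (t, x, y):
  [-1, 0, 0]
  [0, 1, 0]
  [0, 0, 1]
Diagonal metric: det(g) = g_{11}·g_{22}·g_{33}
= (-1)·(1)·(1)
det(g) = -1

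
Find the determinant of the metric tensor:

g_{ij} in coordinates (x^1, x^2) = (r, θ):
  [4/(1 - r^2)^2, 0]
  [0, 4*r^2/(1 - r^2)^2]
For a 2×2 metric: det(g) = g_{11}·g_{22} - g_{12}·g_{21}
= (4/(1 - r^2)^2)·(4*r^2/(1 - r^2)^2) - (0)·(0)
= 16*r^2/(1 - r^2)^4 - 0
det(g) = 16*r^2/(1 - r^2)^4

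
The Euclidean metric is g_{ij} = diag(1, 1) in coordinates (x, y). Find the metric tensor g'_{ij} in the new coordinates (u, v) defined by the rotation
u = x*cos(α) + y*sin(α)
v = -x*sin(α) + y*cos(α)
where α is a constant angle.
Invert the transformation: x = u*cos(α) - v*sin(α), y = u*sin(α) + v*cos(α)
g'_{ij} = (∂x^k/∂x'^i)(∂x^l/∂x'^j) g_{kl}; with g_{kl} = δ_{kl} this is Σ_k (∂x^k/∂x'^i)(∂x^k/∂x'^j).
Jacobian: ∂x/∂u = cos(α), ∂x/∂v = -sin(α), ∂y/∂u = sin(α), ∂y/∂v = cos(α)
g'_{uu} = (cos(α))(cos(α)) + (sin(α))(sin(α)) = 1
g'_{uv} = (cos(α))(-sin(α)) + (sin(α))(cos(α)) = 0
g'_{vv} = (-sin(α))(-sin(α)) + (cos(α))(cos(α)) = 1
g'_{ij} = diag(1, 1)
The Euclidean metric is invariant under rotations.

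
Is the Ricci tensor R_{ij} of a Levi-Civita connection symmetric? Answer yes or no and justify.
R_{ij} = R^k_{ikj}; the pair symmetry R_{kilj} = R_{ljki} gives R_{ij} = R_{ji}.
Yes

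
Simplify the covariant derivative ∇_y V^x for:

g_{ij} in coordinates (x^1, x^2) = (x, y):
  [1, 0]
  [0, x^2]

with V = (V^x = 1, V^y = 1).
Non-zero Christoffel symbols:
Γ^x_{y y} = -x
Γ^y_{x y} = 1/x
∇_y V^x = ∂_y V^x + Γ^x_{y j} V^j
  = (0) + (0)(1) + (-x)(1)
  = -x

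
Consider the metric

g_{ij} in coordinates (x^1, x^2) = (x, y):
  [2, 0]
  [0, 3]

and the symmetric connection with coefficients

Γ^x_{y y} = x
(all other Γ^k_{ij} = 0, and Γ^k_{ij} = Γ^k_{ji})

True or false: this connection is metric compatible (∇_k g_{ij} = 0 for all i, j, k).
Using ∇_k g_{ij} = ∂_k g_{ij} - Γ^m_{ki} g_{mj} - Γ^m_{kj} g_{im}:
∇_y g_{xy} = (0) - (0) - (2*x) = -2*x ≠ 0
So the connection is not metric compatible (it is not the Levi-Civita connection).
False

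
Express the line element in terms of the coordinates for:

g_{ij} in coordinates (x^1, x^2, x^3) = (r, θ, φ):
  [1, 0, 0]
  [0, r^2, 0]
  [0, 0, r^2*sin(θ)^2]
ds^2 = g_{ij} dx^i dx^j; only the non-zero components contribute.
ds^2 = dr^2 + r^2 dθ^2 + r^2*sin(θ)^2 dφ^2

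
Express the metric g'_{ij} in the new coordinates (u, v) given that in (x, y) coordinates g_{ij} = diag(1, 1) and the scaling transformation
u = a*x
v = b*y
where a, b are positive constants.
Invert the transformation: x = u/a, y = v/b
g'_{ij} = (∂x^k/∂x'^i)(∂x^l/∂x'^j) g_{kl}; with g_{kl} = δ_{kl} this is Σ_k (∂x^k/∂x'^i)(∂x^k/∂x'^j).
Jacobian: ∂x/∂u = 1/a, ∂x/∂v = 0, ∂y/∂u = 0, ∂y/∂v = 1/b
g'_{uu} = (1/a)(1/a) + (0)(0) = 1/a^2
g'_{uv} = (1/a)(0) + (0)(1/b) = 0
g'_{vv} = (0)(0) + (1/b)(1/b) = 1/b^2
g'_{ij} = diag(1/a^2, 1/b^2)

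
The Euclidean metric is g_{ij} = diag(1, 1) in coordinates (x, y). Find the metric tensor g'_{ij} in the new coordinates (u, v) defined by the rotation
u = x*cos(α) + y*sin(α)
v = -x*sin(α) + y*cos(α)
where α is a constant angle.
Invert the transformation: x = u*cos(α) - v*sin(α), y = u*sin(α) + v*cos(α)
g'_{ij} = (∂x^k/∂x'^i)(∂x^l/∂x'^j) g_{kl}; with g_{kl} = δ_{kl} this is Σ_k (∂x^k/∂x'^i)(∂x^k/∂x'^j).
Jacobian: ∂x/∂u = cos(α), ∂x/∂v = -sin(α), ∂y/∂u = sin(α), ∂y/∂v = cos(α)
g'_{uu} = (cos(α))(cos(α)) + (sin(α))(sin(α)) = 1
g'_{uv} = (cos(α))(-sin(α)) + (sin(α))(cos(α)) = 0
g'_{vv} = (-sin(α))(-sin(α)) + (cos(α))(cos(α)) = 1
g'_{ij} = diag(1, 1)
The Euclidean metric is invariant under rotations.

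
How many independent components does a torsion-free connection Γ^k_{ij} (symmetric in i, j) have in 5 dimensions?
Γ^k_{ij} has n choices for the upper index and n(n+1)/2 independent symmetric lower index pairs.
Total = 5 × 5×6/2 = 5 × 15 = 75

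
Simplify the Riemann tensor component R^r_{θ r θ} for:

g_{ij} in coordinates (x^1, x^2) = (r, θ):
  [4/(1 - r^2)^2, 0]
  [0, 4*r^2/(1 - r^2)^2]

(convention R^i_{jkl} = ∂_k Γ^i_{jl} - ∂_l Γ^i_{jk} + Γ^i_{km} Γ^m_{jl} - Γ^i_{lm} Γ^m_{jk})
Non-zero Christoffel symbols (Γ^k_{ij} = Γ^k_{ji}):
Γ^r_{r r} = 2*r/(1 - r^2)
Γ^r_{θ θ} = (r^3 + r)/(r^2 - 1)
Γ^θ_{r θ} = (-r^2 - 1)/(r^3 - r)
R^r_{θ r θ} = ∂_r Γ^r_{θ θ} - ∂_θ Γ^r_{θ r} + Γ^r_{r m} Γ^m_{θ θ} - Γ^r_{θ m} Γ^m_{θ r}
  = ((r^4 - 4*r^2 - 1)/(r^2 - 1)^2) - (0) + (-2*r^2*(r^2 + 1)/(r^2 - 1)^2) - (-(r^2 + 1)^2/(r^2 - 1)^2) = -4*r^2/(r^2 - 1)^2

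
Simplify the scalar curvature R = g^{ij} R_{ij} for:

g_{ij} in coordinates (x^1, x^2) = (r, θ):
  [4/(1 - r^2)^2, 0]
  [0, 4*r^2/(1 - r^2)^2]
Non-zero Christoffel symbols (Γ^k_{ij} = Γ^k_{ji}):
Γ^r_{r r} = 2*r/(1 - r^2)
Γ^r_{θ θ} = (r^3 + r)/(r^2 - 1)
Γ^θ_{r θ} = (-r^2 - 1)/(r^3 - r)
Ricci tensor (R_{ij} = R^k_{ikj}): R_{rr} = -4/(r^2 - 1)^2, R_{rθ} = 0, R_{θθ} = -4*r^2/(r^2 - 1)^2
Inverse metric: g^{rr} = (1 - r^2)^2/4, g^{θθ} = (1 - r^2)^2/(4*r^2)
R = g^{ij} R_{ij} = ((1 - r^2)^2/4)(-4/(r^2 - 1)^2) + ((1 - r^2)^2/(4*r^2))(-4*r^2/(r^2 - 1)^2) = -2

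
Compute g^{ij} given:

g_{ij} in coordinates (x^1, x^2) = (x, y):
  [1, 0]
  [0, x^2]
The metric is diagonal, so g^{ij} is diagonal with entries 1/g_{ii}: diag(1, 1/(x^2)).
g^{ij}:
  [1, 0]
  [0, 1/x^2]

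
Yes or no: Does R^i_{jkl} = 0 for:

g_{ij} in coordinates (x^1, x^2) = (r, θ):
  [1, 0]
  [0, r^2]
Non-zero Christoffel symbols:
Γ^r_{θ θ} = -r
Γ^θ_{r θ} = 1/r
Ricci tensor: R_{rr} = 0, R_{rθ} = 0, R_{θθ} = 0
All R_{ij} vanish; in 2 dimensions the Riemann tensor is fully determined by the Ricci tensor, so R^i_{jkl} = 0: the metric is flat (curvilinear coordinates on flat space).
Yes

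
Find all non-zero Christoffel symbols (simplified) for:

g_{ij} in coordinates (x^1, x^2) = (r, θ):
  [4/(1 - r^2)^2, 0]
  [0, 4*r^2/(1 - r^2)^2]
Using Γ^k_{ij} = (1/2) g^{km} (∂_i g_{mj} + ∂_j g_{mi} - ∂_m g_{ij}); the metric is diagonal, so only the m = k term contributes.
Non-zero symbols (using the symmetry Γ^k_{ij} = Γ^k_{ji}):
Γ^r_{r r} = (1/2) g^{rr} (∂_r g_{rr} + ∂_r g_{rr} - ∂_r g_{rr}) = (1/2)((1 - r^2)^2/4)((16*r/(1 - r^2)^3) + (16*r/(1 - r^2)^3) - (16*r/(1 - r^2)^3)) = 2*r/(1 - r^2)
Γ^r_{θ θ} = (1/2) g^{rr} (∂_θ g_{rθ} + ∂_θ g_{rθ} - ∂_r g_{θθ}) = (1/2)((1 - r^2)^2/4)((0) + (0) - (-8*(r^3 + r)/(r^2 - 1)^3)) = (r^3 + r)/(r^2 - 1)
Γ^θ_{r θ} = (1/2) g^{θθ} (∂_r g_{θθ} + ∂_θ g_{θr} - ∂_θ g_{rθ}) = (1/2)((1 - r^2)^2/(4*r^2))((-8*(r^3 + r)/(r^2 - 1)^3) + (0) - (0)) = (-r^2 - 1)/(r^3 - r)
All other Christoffel symbols are zero.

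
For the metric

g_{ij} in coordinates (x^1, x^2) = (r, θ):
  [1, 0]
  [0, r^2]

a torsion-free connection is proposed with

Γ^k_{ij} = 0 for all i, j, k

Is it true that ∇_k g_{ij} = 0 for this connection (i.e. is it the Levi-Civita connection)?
Using ∇_k g_{ij} = ∂_k g_{ij} - Γ^m_{ki} g_{mj} - Γ^m_{kj} g_{im}:
∇_r g_{θθ} = (2*r) - (0) - (0) = 2*r ≠ 0
So the connection is not metric compatible (it is not the Levi-Civita connection).
No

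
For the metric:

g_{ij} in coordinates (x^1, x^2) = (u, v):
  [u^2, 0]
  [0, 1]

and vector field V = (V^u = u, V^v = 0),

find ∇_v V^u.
Non-zero Christoffel symbols:
Γ^u_{u u} = 1/u
∇_v V^u = ∂_v V^u + Γ^u_{v j} V^j
  = (0) + (0)(u) + (0)(0)
  = 0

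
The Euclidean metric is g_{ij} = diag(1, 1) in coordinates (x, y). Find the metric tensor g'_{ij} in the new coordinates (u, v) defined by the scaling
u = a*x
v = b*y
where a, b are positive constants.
Invert the transformation: x = u/a, y = v/b
g'_{ij} = (∂x^k/∂x'^i)(∂x^l/∂x'^j) g_{kl}; with g_{kl} = δ_{kl} this is Σ_k (∂x^k/∂x'^i)(∂x^k/∂x'^j).
Jacobian: ∂x/∂u = 1/a, ∂x/∂v = 0, ∂y/∂u = 0, ∂y/∂v = 1/b
g'_{uu} = (1/a)(1/a) + (0)(0) = 1/a^2
g'_{uv} = (1/a)(0) + (0)(1/b) = 0
g'_{vv} = (0)(0) + (1/b)(1/b) = 1/b^2
g'_{ij} = diag(1/a^2, 1/b^2)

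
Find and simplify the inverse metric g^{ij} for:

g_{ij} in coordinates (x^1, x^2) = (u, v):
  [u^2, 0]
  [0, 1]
The metric is diagonal, so g^{ij} is diagonal with entries 1/g_{ii}: diag(1/(u^2), 1).
g^{ij}:
  [1/u^2, 0]
  [0, 1]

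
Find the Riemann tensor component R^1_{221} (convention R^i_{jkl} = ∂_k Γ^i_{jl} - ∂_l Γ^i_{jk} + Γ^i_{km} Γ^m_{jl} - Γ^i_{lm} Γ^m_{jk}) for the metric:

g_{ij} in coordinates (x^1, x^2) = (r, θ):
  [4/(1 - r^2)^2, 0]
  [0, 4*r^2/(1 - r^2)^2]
Non-zero Christoffel symbols (Γ^k_{ij} = Γ^k_{ji}):
Γ^r_{r r} = 2*r/(1 - r^2)
Γ^r_{θ θ} = (r^3 + r)/(r^2 - 1)
Γ^θ_{r θ} = (-r^2 - 1)/(r^3 - r)
R^r_{θ θ r} = ∂_θ Γ^r_{θ r} - ∂_r Γ^r_{θ θ} + Γ^r_{θ m} Γ^m_{θ r} - Γ^r_{r m} Γ^m_{θ θ}
  = (0) - ((r^4 - 4*r^2 - 1)/(r^2 - 1)^2) + (-(r^2 + 1)^2/(r^2 - 1)^2) - (-2*r^2*(r^2 + 1)/(r^2 - 1)^2) = 4*r^2/(r^2 - 1)^2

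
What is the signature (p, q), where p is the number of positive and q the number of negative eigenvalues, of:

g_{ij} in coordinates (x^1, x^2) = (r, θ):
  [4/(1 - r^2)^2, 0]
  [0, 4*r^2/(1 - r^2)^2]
The metric is diagonal, so its eigenvalues are the diagonal entries: 4/(1 - r^2)^2, 4*r^2/(1 - r^2)^2 (at a generic point, where coordinate-dependent entries are positive).
2 positive, 0 negative.
(2, 0) - Riemannian (positive definite)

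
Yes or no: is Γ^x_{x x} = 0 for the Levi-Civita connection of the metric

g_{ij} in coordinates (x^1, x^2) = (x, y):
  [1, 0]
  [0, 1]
Γ^x_{x x} = (1/2) g^{xx} (∂_x g_{xx} + ∂_x g_{xx} - ∂_x g_{xx}) = (1/2)(1)((0) + (0) - (0)) = 0
This equals the proposed value 0.
Yes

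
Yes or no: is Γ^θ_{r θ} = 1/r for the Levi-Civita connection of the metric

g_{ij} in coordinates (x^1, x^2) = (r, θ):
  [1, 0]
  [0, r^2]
Γ^θ_{r θ} = (1/2) g^{θθ} (∂_r g_{θθ} + ∂_θ g_{θr} - ∂_θ g_{rθ}) = (1/2)(1/r^2)((2*r) + (0) - (0)) = 1/r
This equals the proposed value 1/r.
Yes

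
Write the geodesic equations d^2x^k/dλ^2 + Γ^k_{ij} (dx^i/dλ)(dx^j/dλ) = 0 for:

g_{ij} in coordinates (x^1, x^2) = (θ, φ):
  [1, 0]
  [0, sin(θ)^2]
Geodesic equation: d^2x^k/dλ^2 + Γ^k_{ij} (dx^i/dλ)(dx^j/dλ) = 0.
Non-zero Christoffel symbols:
Γ^θ_{φ φ} = -sin(2*θ)/2
Γ^φ_{θ φ} = 1/tan(θ)
Substituting (the symmetric pair Γ^k_{ij}, Γ^k_{ji} combines into a factor 2):
d^2θ/dλ^2 - (sin(2*θ)/2) (dφ/dλ)^2 = 0
d^2φ/dλ^2 + (2/tan(θ)) (dθ/dλ)(dφ/dλ) = 0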